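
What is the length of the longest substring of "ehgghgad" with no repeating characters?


Input: "ehgghgad"
Sliding window (track last position of each char):
  Position 0 ('e'): window [0,0] length 1 -- new best
  Position 1 ('h'): window [0,1] length 2 -- new best
  Position 2 ('g'): window [0,2] length 3 -- new best
  Position 3 ('g'): repeat (last at 2), move window start to 3
  Position 3 ('g'): window [3,3] length 1
  Position 4 ('h'): window [3,4] length 2
  Position 5 ('g'): repeat (last at 3), move window start to 4
  Position 5 ('g'): window [4,5] length 2
  Position 6 ('a'): window [4,6] length 3
  Position 7 ('d'): window [4,7] length 4 -- new best
Longest substring with no repeats: "hgad" with length 4

4


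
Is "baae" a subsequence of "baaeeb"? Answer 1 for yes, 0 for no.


Check if "baae" is a subsequence of "baaeeb"
Greedy scan:
  Position 0 ('b'): matches sub[0] = 'b'
  Position 1 ('a'): matches sub[1] = 'a'
  Position 2 ('a'): matches sub[2] = 'a'
  Position 3 ('e'): matches sub[3] = 'e'
  Position 4 ('e'): no match needed
  Position 5 ('b'): no match needed
All 4 characters matched => is a subsequence

1


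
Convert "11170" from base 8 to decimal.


Input: "11170" in base 8
Positional expansion:
  Digit '1' (value 1) x 8^4 = 4096
  Digit '1' (value 1) x 8^3 = 512
  Digit '1' (value 1) x 8^2 = 64
  Digit '7' (value 7) x 8^1 = 56
  Digit '0' (value 0) x 8^0 = 0
Sum = 4728

4728


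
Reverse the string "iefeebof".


Input: iefeebof
Reading characters right to left:
  Position 7: 'f'
  Position 6: 'o'
  Position 5: 'b'
  Position 4: 'e'
  Position 3: 'e'
  Position 2: 'f'
  Position 1: 'e'
  Position 0: 'i'
Reversed: fobeefei

fobeefei


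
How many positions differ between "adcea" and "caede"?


Comparing "adcea" and "caede" position by position:
  Position 0: 'a' vs 'c' => DIFFER
  Position 1: 'd' vs 'a' => DIFFER
  Position 2: 'c' vs 'e' => DIFFER
  Position 3: 'e' vs 'd' => DIFFER
  Position 4: 'a' vs 'e' => DIFFER
Positions that differ: 5

5


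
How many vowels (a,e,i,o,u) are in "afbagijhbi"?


Input: afbagijhbi
Checking each character:
  'a' at position 0: vowel (running total: 1)
  'f' at position 1: consonant
  'b' at position 2: consonant
  'a' at position 3: vowel (running total: 2)
  'g' at position 4: consonant
  'i' at position 5: vowel (running total: 3)
  'j' at position 6: consonant
  'h' at position 7: consonant
  'b' at position 8: consonant
  'i' at position 9: vowel (running total: 4)
Total vowels: 4

4


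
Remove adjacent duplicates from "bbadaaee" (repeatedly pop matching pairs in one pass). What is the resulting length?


Input: bbadaaee
Stack-based adjacent duplicate removal:
  Read 'b': push. Stack: b
  Read 'b': matches stack top 'b' => pop. Stack: (empty)
  Read 'a': push. Stack: a
  Read 'd': push. Stack: ad
  Read 'a': push. Stack: ada
  Read 'a': matches stack top 'a' => pop. Stack: ad
  Read 'e': push. Stack: ade
  Read 'e': matches stack top 'e' => pop. Stack: ad
Final stack: "ad" (length 2)

2


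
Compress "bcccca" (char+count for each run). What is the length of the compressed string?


Input: bcccca
Runs:
  'b' x 1 => "b1"
  'c' x 4 => "c4"
  'a' x 1 => "a1"
Compressed: "b1c4a1"
Compressed length: 6

6


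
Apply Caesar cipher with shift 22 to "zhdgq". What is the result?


Caesar cipher: shift "zhdgq" by 22
  'z' (pos 25) + 22 = pos 21 = 'v'
  'h' (pos 7) + 22 = pos 3 = 'd'
  'd' (pos 3) + 22 = pos 25 = 'z'
  'g' (pos 6) + 22 = pos 2 = 'c'
  'q' (pos 16) + 22 = pos 12 = 'm'
Result: vdzcm

vdzcm


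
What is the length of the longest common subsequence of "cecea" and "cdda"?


LCS of "cecea" and "cdda"
DP table:
           c    d    d    a
      0    0    0    0    0
  c   0    1    1    1    1
  e   0    1    1    1    1
  c   0    1    1    1    1
  e   0    1    1    1    1
  a   0    1    1    1    2
LCS length = dp[5][4] = 2

2


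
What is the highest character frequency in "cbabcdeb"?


Input: cbabcdeb
Character counts:
  'a': 1
  'b': 3
  'c': 2
  'd': 1
  'e': 1
Maximum frequency: 3

3


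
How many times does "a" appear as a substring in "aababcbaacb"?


Searching for "a" in "aababcbaacb"
Scanning each position:
  Position 0: "a" => MATCH
  Position 1: "a" => MATCH
  Position 2: "b" => no
  Position 3: "a" => MATCH
  Position 4: "b" => no
  Position 5: "c" => no
  Position 6: "b" => no
  Position 7: "a" => MATCH
  Position 8: "a" => MATCH
  Position 9: "c" => no
  Position 10: "b" => no
Total occurrences: 5

5


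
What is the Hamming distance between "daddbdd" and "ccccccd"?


Comparing "daddbdd" and "ccccccd" position by position:
  Position 0: 'd' vs 'c' => differ
  Position 1: 'a' vs 'c' => differ
  Position 2: 'd' vs 'c' => differ
  Position 3: 'd' vs 'c' => differ
  Position 4: 'b' vs 'c' => differ
  Position 5: 'd' vs 'c' => differ
  Position 6: 'd' vs 'd' => same
Total differences (Hamming distance): 6

6


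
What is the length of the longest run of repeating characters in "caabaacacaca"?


Input: "caabaacacaca"
Scanning for longest run:
  Position 1 ('a'): new char, reset run to 1
  Position 2 ('a'): continues run of 'a', length=2
  Position 3 ('b'): new char, reset run to 1
  Position 4 ('a'): new char, reset run to 1
  Position 5 ('a'): continues run of 'a', length=2
  Position 6 ('c'): new char, reset run to 1
  Position 7 ('a'): new char, reset run to 1
  Position 8 ('c'): new char, reset run to 1
  Position 9 ('a'): new char, reset run to 1
  Position 10 ('c'): new char, reset run to 1
  Position 11 ('a'): new char, reset run to 1
Longest run: 'a' with length 2

2


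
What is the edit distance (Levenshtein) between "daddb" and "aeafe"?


Computing edit distance: "daddb" -> "aeafe"
DP table:
           a    e    a    f    e
      0    1    2    3    4    5
  d   1    1    2    3    4    5
  a   2    1    2    2    3    4
  d   3    2    2    3    3    4
  d   4    3    3    3    4    4
  b   5    4    4    4    4    5
Edit distance = dp[5][5] = 5

5


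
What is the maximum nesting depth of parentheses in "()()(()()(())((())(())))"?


Input: "()()(()()(())((())(())))"
Tracking depth:
  Position 0 '(': depth becomes 1
  Position 1 ')': depth becomes 0
  Position 2 '(': depth becomes 1
  Position 3 ')': depth becomes 0
  Position 4 '(': depth becomes 1
  Position 5 '(': depth becomes 2
  Position 6 ')': depth becomes 1
  Position 7 '(': depth becomes 2
  Position 8 ')': depth becomes 1
  Position 9 '(': depth becomes 2
  Position 10 '(': depth becomes 3
  Position 11 ')': depth becomes 2
  Position 12 ')': depth becomes 1
  Position 13 '(': depth becomes 2
  Position 14 '(': depth becomes 3
  Position 15 '(': depth becomes 4
  Position 16 ')': depth becomes 3
  Position 17 ')': depth becomes 2
  Position 18 '(': depth becomes 3
  Position 19 '(': depth becomes 4
  Position 20 ')': depth becomes 3
  Position 21 ')': depth becomes 2
  Position 22 ')': depth becomes 1
  Position 23 ')': depth becomes 0
Maximum depth reached: 4

4


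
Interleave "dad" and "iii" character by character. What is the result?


Interleaving "dad" and "iii":
  Position 0: 'd' from first, 'i' from second => "di"
  Position 1: 'a' from first, 'i' from second => "ai"
  Position 2: 'd' from first, 'i' from second => "di"
Result: diaidi

diaidi


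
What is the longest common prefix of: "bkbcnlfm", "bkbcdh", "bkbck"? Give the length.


Words: bkbcnlfm, bkbcdh, bkbck
  Position 0: all 'b' => match
  Position 1: all 'k' => match
  Position 2: all 'b' => match
  Position 3: all 'c' => match
  Position 4: ('n', 'd', 'k') => mismatch, stop
LCP = "bkbc" (length 4)

4


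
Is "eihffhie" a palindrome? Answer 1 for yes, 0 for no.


Input: eihffhie
Reversed: eihffhie
  Compare pos 0 ('e') with pos 7 ('e'): match
  Compare pos 1 ('i') with pos 6 ('i'): match
  Compare pos 2 ('h') with pos 5 ('h'): match
  Compare pos 3 ('f') with pos 4 ('f'): match
Result: palindrome

1


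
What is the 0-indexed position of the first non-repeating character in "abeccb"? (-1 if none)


Input: abeccb
Character frequencies:
  'a': 1
  'b': 2
  'c': 2
  'e': 1
Scanning left to right for freq == 1:
  Position 0 ('a'): unique! => answer = 0

0


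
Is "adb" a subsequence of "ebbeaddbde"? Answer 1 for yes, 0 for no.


Check if "adb" is a subsequence of "ebbeaddbde"
Greedy scan:
  Position 0 ('e'): no match needed
  Position 1 ('b'): no match needed
  Position 2 ('b'): no match needed
  Position 3 ('e'): no match needed
  Position 4 ('a'): matches sub[0] = 'a'
  Position 5 ('d'): matches sub[1] = 'd'
  Position 6 ('d'): no match needed
  Position 7 ('b'): matches sub[2] = 'b'
  Position 8 ('d'): no match needed
  Position 9 ('e'): no match needed
All 3 characters matched => is a subsequence

1


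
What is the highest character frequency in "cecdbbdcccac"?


Input: cecdbbdcccac
Character counts:
  'a': 1
  'b': 2
  'c': 6
  'd': 2
  'e': 1
Maximum frequency: 6

6


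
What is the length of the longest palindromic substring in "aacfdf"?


Input: "aacfdf"
Checking substrings for palindromes:
  [3:6] "fdf" (len 3) => palindrome
  [0:2] "aa" (len 2) => palindrome
Longest palindromic substring: "fdf" with length 3

3


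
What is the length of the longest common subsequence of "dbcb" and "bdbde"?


LCS of "dbcb" and "bdbde"
DP table:
           b    d    b    d    e
      0    0    0    0    0    0
  d   0    0    1    1    1    1
  b   0    1    1    2    2    2
  c   0    1    1    2    2    2
  b   0    1    1    2    2    2
LCS length = dp[4][5] = 2

2


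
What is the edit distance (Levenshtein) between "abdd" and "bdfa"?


Computing edit distance: "abdd" -> "bdfa"
DP table:
           b    d    f    a
      0    1    2    3    4
  a   1    1    2    3    3
  b   2    1    2    3    4
  d   3    2    1    2    3
  d   4    3    2    2    3
Edit distance = dp[4][4] = 3

3


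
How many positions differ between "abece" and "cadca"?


Comparing "abece" and "cadca" position by position:
  Position 0: 'a' vs 'c' => DIFFER
  Position 1: 'b' vs 'a' => DIFFER
  Position 2: 'e' vs 'd' => DIFFER
  Position 3: 'c' vs 'c' => same
  Position 4: 'e' vs 'a' => DIFFER
Positions that differ: 4

4


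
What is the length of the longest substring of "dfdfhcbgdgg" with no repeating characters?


Input: "dfdfhcbgdgg"
Sliding window (track last position of each char):
  Position 0 ('d'): window [0,0] length 1 -- new best
  Position 1 ('f'): window [0,1] length 2 -- new best
  Position 2 ('d'): repeat (last at 0), move window start to 1
  Position 2 ('d'): window [1,2] length 2
  Position 3 ('f'): repeat (last at 1), move window start to 2
  Position 3 ('f'): window [2,3] length 2
  Position 4 ('h'): window [2,4] length 3 -- new best
  Position 5 ('c'): window [2,5] length 4 -- new best
  Position 6 ('b'): window [2,6] length 5 -- new best
  Position 7 ('g'): window [2,7] length 6 -- new best
  Position 8 ('d'): repeat (last at 2), move window start to 3
  Position 8 ('d'): window [3,8] length 6
  Position 9 ('g'): repeat (last at 7), move window start to 8
  Position 9 ('g'): window [8,9] length 2
  Position 10 ('g'): repeat (last at 9), move window start to 10
  Position 10 ('g'): window [10,10] length 1
Longest substring with no repeats: "dfhcbg" with length 6

6


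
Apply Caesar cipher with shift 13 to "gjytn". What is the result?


Caesar cipher: shift "gjytn" by 13
  'g' (pos 6) + 13 = pos 19 = 't'
  'j' (pos 9) + 13 = pos 22 = 'w'
  'y' (pos 24) + 13 = pos 11 = 'l'
  't' (pos 19) + 13 = pos 6 = 'g'
  'n' (pos 13) + 13 = pos 0 = 'a'
Result: twlga

twlga


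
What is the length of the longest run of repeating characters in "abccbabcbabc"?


Input: "abccbabcbabc"
Scanning for longest run:
  Position 1 ('b'): new char, reset run to 1
  Position 2 ('c'): new char, reset run to 1
  Position 3 ('c'): continues run of 'c', length=2
  Position 4 ('b'): new char, reset run to 1
  Position 5 ('a'): new char, reset run to 1
  Position 6 ('b'): new char, reset run to 1
  Position 7 ('c'): new char, reset run to 1
  Position 8 ('b'): new char, reset run to 1
  Position 9 ('a'): new char, reset run to 1
  Position 10 ('b'): new char, reset run to 1
  Position 11 ('c'): new char, reset run to 1
Longest run: 'c' with length 2

2


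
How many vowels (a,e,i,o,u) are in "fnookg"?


Input: fnookg
Checking each character:
  'f' at position 0: consonant
  'n' at position 1: consonant
  'o' at position 2: vowel (running total: 1)
  'o' at position 3: vowel (running total: 2)
  'k' at position 4: consonant
  'g' at position 5: consonant
Total vowels: 2

2


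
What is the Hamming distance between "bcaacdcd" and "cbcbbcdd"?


Comparing "bcaacdcd" and "cbcbbcdd" position by position:
  Position 0: 'b' vs 'c' => differ
  Position 1: 'c' vs 'b' => differ
  Position 2: 'a' vs 'c' => differ
  Position 3: 'a' vs 'b' => differ
  Position 4: 'c' vs 'b' => differ
  Position 5: 'd' vs 'c' => differ
  Position 6: 'c' vs 'd' => differ
  Position 7: 'd' vs 'd' => same
Total differences (Hamming distance): 7

7


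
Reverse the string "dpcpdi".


Input: dpcpdi
Reading characters right to left:
  Position 5: 'i'
  Position 4: 'd'
  Position 3: 'p'
  Position 2: 'c'
  Position 1: 'p'
  Position 0: 'd'
Reversed: idpcpd

idpcpd


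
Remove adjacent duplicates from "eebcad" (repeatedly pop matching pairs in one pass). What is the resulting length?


Input: eebcad
Stack-based adjacent duplicate removal:
  Read 'e': push. Stack: e
  Read 'e': matches stack top 'e' => pop. Stack: (empty)
  Read 'b': push. Stack: b
  Read 'c': push. Stack: bc
  Read 'a': push. Stack: bca
  Read 'd': push. Stack: bcad
Final stack: "bcad" (length 4)

4


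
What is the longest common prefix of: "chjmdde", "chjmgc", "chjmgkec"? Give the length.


Words: chjmdde, chjmgc, chjmgkec
  Position 0: all 'c' => match
  Position 1: all 'h' => match
  Position 2: all 'j' => match
  Position 3: all 'm' => match
  Position 4: ('d', 'g', 'g') => mismatch, stop
LCP = "chjm" (length 4)

4


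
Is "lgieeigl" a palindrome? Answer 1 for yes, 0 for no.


Input: lgieeigl
Reversed: lgieeigl
  Compare pos 0 ('l') with pos 7 ('l'): match
  Compare pos 1 ('g') with pos 6 ('g'): match
  Compare pos 2 ('i') with pos 5 ('i'): match
  Compare pos 3 ('e') with pos 4 ('e'): match
Result: palindrome

1


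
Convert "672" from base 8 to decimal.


Input: "672" in base 8
Positional expansion:
  Digit '6' (value 6) x 8^2 = 384
  Digit '7' (value 7) x 8^1 = 56
  Digit '2' (value 2) x 8^0 = 2
Sum = 442

442


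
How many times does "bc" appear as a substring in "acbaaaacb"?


Searching for "bc" in "acbaaaacb"
Scanning each position:
  Position 0: "ac" => no
  Position 1: "cb" => no
  Position 2: "ba" => no
  Position 3: "aa" => no
  Position 4: "aa" => no
  Position 5: "aa" => no
  Position 6: "ac" => no
  Position 7: "cb" => no
Total occurrences: 0

0


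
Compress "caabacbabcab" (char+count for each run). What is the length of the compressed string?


Input: caabacbabcab
Runs:
  'c' x 1 => "c1"
  'a' x 2 => "a2"
  'b' x 1 => "b1"
  'a' x 1 => "a1"
  'c' x 1 => "c1"
  'b' x 1 => "b1"
  'a' x 1 => "a1"
  'b' x 1 => "b1"
  'c' x 1 => "c1"
  'a' x 1 => "a1"
  'b' x 1 => "b1"
Compressed: "c1a2b1a1c1b1a1b1c1a1b1"
Compressed length: 22

22


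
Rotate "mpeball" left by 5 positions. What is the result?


Input: "mpeball", rotate left by 5
First 5 characters: "mpeba"
Remaining characters: "ll"
Concatenate remaining + first: "ll" + "mpeba" = "llmpeba"

llmpeba


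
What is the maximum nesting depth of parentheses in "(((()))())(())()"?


Input: "(((()))())(())()"
Tracking depth:
  Position 0 '(': depth becomes 1
  Position 1 '(': depth becomes 2
  Position 2 '(': depth becomes 3
  Position 3 '(': depth becomes 4
  Position 4 ')': depth becomes 3
  Position 5 ')': depth becomes 2
  Position 6 ')': depth becomes 1
  Position 7 '(': depth becomes 2
  Position 8 ')': depth becomes 1
  Position 9 ')': depth becomes 0
  Position 10 '(': depth becomes 1
  Position 11 '(': depth becomes 2
  Position 12 ')': depth becomes 1
  Position 13 ')': depth becomes 0
  Position 14 '(': depth becomes 1
  Position 15 ')': depth becomes 0
Maximum depth reached: 4

4


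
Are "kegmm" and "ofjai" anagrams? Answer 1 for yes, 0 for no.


Strings: "kegmm", "ofjai"
Sorted first:  egkmm
Sorted second: afijo
Differ at position 0: 'e' vs 'a' => not anagrams

0


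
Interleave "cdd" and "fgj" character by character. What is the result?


Interleaving "cdd" and "fgj":
  Position 0: 'c' from first, 'f' from second => "cf"
  Position 1: 'd' from first, 'g' from second => "dg"
  Position 2: 'd' from first, 'j' from second => "dj"
Result: cfdgdj

cfdgdj


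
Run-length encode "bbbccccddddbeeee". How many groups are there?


Input: bbbccccddddbeeee
Scanning for consecutive runs:
  Group 1: 'b' x 3 (positions 0-2)
  Group 2: 'c' x 4 (positions 3-6)
  Group 3: 'd' x 4 (positions 7-10)
  Group 4: 'b' x 1 (positions 11-11)
  Group 5: 'e' x 4 (positions 12-15)
Total groups: 5

5


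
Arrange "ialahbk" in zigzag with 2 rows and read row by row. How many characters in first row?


Zigzag "ialahbk" into 2 rows:
Placing characters:
  'i' => row 0
  'a' => row 1
  'l' => row 0
  'a' => row 1
  'h' => row 0
  'b' => row 1
  'k' => row 0
Rows:
  Row 0: "ilhk"
  Row 1: "aab"
First row length: 4

4


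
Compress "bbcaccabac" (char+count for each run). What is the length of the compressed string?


Input: bbcaccabac
Runs:
  'b' x 2 => "b2"
  'c' x 1 => "c1"
  'a' x 1 => "a1"
  'c' x 2 => "c2"
  'a' x 1 => "a1"
  'b' x 1 => "b1"
  'a' x 1 => "a1"
  'c' x 1 => "c1"
Compressed: "b2c1a1c2a1b1a1c1"
Compressed length: 16

16


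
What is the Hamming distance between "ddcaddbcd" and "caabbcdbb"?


Comparing "ddcaddbcd" and "caabbcdbb" position by position:
  Position 0: 'd' vs 'c' => differ
  Position 1: 'd' vs 'a' => differ
  Position 2: 'c' vs 'a' => differ
  Position 3: 'a' vs 'b' => differ
  Position 4: 'd' vs 'b' => differ
  Position 5: 'd' vs 'c' => differ
  Position 6: 'b' vs 'd' => differ
  Position 7: 'c' vs 'b' => differ
  Position 8: 'd' vs 'b' => differ
Total differences (Hamming distance): 9

9


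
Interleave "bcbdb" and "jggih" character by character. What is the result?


Interleaving "bcbdb" and "jggih":
  Position 0: 'b' from first, 'j' from second => "bj"
  Position 1: 'c' from first, 'g' from second => "cg"
  Position 2: 'b' from first, 'g' from second => "bg"
  Position 3: 'd' from first, 'i' from second => "di"
  Position 4: 'b' from first, 'h' from second => "bh"
Result: bjcgbgdibh

bjcgbgdibh


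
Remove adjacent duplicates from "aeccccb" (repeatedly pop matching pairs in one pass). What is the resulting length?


Input: aeccccb
Stack-based adjacent duplicate removal:
  Read 'a': push. Stack: a
  Read 'e': push. Stack: ae
  Read 'c': push. Stack: aec
  Read 'c': matches stack top 'c' => pop. Stack: ae
  Read 'c': push. Stack: aec
  Read 'c': matches stack top 'c' => pop. Stack: ae
  Read 'b': push. Stack: aeb
Final stack: "aeb" (length 3)

3


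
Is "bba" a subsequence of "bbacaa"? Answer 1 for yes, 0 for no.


Check if "bba" is a subsequence of "bbacaa"
Greedy scan:
  Position 0 ('b'): matches sub[0] = 'b'
  Position 1 ('b'): matches sub[1] = 'b'
  Position 2 ('a'): matches sub[2] = 'a'
  Position 3 ('c'): no match needed
  Position 4 ('a'): no match needed
  Position 5 ('a'): no match needed
All 3 characters matched => is a subsequence

1


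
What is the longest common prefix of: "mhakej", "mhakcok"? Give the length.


Words: mhakej, mhakcok
  Position 0: all 'm' => match
  Position 1: all 'h' => match
  Position 2: all 'a' => match
  Position 3: all 'k' => match
  Position 4: ('e', 'c') => mismatch, stop
LCP = "mhak" (length 4)

4


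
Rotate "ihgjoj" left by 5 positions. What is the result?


Input: "ihgjoj", rotate left by 5
First 5 characters: "ihgjo"
Remaining characters: "j"
Concatenate remaining + first: "j" + "ihgjo" = "jihgjo"

jihgjo


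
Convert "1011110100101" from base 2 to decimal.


Input: "1011110100101" in base 2
Positional expansion:
  Digit '1' (value 1) x 2^12 = 4096
  Digit '0' (value 0) x 2^11 = 0
  Digit '1' (value 1) x 2^10 = 1024
  Digit '1' (value 1) x 2^9 = 512
  Digit '1' (value 1) x 2^8 = 256
  Digit '1' (value 1) x 2^7 = 128
  Digit '0' (value 0) x 2^6 = 0
  Digit '1' (value 1) x 2^5 = 32
  Digit '0' (value 0) x 2^4 = 0
  Digit '0' (value 0) x 2^3 = 0
  Digit '1' (value 1) x 2^2 = 4
  Digit '0' (value 0) x 2^1 = 0
  Digit '1' (value 1) x 2^0 = 1
Sum = 6053

6053


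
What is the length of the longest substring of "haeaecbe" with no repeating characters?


Input: "haeaecbe"
Sliding window (track last position of each char):
  Position 0 ('h'): window [0,0] length 1 -- new best
  Position 1 ('a'): window [0,1] length 2 -- new best
  Position 2 ('e'): window [0,2] length 3 -- new best
  Position 3 ('a'): repeat (last at 1), move window start to 2
  Position 3 ('a'): window [2,3] length 2
  Position 4 ('e'): repeat (last at 2), move window start to 3
  Position 4 ('e'): window [3,4] length 2
  Position 5 ('c'): window [3,5] length 3
  Position 6 ('b'): window [3,6] length 4 -- new best
  Position 7 ('e'): repeat (last at 4), move window start to 5
  Position 7 ('e'): window [5,7] length 3
Longest substring with no repeats: "aecb" with length 4

4


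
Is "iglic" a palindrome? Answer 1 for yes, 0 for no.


Input: iglic
Reversed: cilgi
  Compare pos 0 ('i') with pos 4 ('c'): MISMATCH
  Compare pos 1 ('g') with pos 3 ('i'): MISMATCH
Result: not a palindrome

0


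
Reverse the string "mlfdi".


Input: mlfdi
Reading characters right to left:
  Position 4: 'i'
  Position 3: 'd'
  Position 2: 'f'
  Position 1: 'l'
  Position 0: 'm'
Reversed: idflm

idflm


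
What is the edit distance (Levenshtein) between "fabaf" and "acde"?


Computing edit distance: "fabaf" -> "acde"
DP table:
           a    c    d    e
      0    1    2    3    4
  f   1    1    2    3    4
  a   2    1    2    3    4
  b   3    2    2    3    4
  a   4    3    3    3    4
  f   5    4    4    4    4
Edit distance = dp[5][4] = 4

4


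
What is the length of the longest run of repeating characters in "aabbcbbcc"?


Input: "aabbcbbcc"
Scanning for longest run:
  Position 1 ('a'): continues run of 'a', length=2
  Position 2 ('b'): new char, reset run to 1
  Position 3 ('b'): continues run of 'b', length=2
  Position 4 ('c'): new char, reset run to 1
  Position 5 ('b'): new char, reset run to 1
  Position 6 ('b'): continues run of 'b', length=2
  Position 7 ('c'): new char, reset run to 1
  Position 8 ('c'): continues run of 'c', length=2
Longest run: 'a' with length 2

2


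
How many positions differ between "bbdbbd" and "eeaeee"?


Comparing "bbdbbd" and "eeaeee" position by position:
  Position 0: 'b' vs 'e' => DIFFER
  Position 1: 'b' vs 'e' => DIFFER
  Position 2: 'd' vs 'a' => DIFFER
  Position 3: 'b' vs 'e' => DIFFER
  Position 4: 'b' vs 'e' => DIFFER
  Position 5: 'd' vs 'e' => DIFFER
Positions that differ: 6

6


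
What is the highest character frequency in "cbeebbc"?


Input: cbeebbc
Character counts:
  'b': 3
  'c': 2
  'e': 2
Maximum frequency: 3

3


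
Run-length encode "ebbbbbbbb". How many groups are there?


Input: ebbbbbbbb
Scanning for consecutive runs:
  Group 1: 'e' x 1 (positions 0-0)
  Group 2: 'b' x 8 (positions 1-8)
Total groups: 2

2


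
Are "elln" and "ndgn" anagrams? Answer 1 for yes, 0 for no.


Strings: "elln", "ndgn"
Sorted first:  elln
Sorted second: dgnn
Differ at position 0: 'e' vs 'd' => not anagrams

0


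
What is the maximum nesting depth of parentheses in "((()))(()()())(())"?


Input: "((()))(()()())(())"
Tracking depth:
  Position 0 '(': depth becomes 1
  Position 1 '(': depth becomes 2
  Position 2 '(': depth becomes 3
  Position 3 ')': depth becomes 2
  Position 4 ')': depth becomes 1
  Position 5 ')': depth becomes 0
  Position 6 '(': depth becomes 1
  Position 7 '(': depth becomes 2
  Position 8 ')': depth becomes 1
  Position 9 '(': depth becomes 2
  Position 10 ')': depth becomes 1
  Position 11 '(': depth becomes 2
  Position 12 ')': depth becomes 1
  Position 13 ')': depth becomes 0
  Position 14 '(': depth becomes 1
  Position 15 '(': depth becomes 2
  Position 16 ')': depth becomes 1
  Position 17 ')': depth becomes 0
Maximum depth reached: 3

3


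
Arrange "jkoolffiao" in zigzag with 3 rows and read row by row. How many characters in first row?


Zigzag "jkoolffiao" into 3 rows:
Placing characters:
  'j' => row 0
  'k' => row 1
  'o' => row 2
  'o' => row 1
  'l' => row 0
  'f' => row 1
  'f' => row 2
  'i' => row 1
  'a' => row 0
  'o' => row 1
Rows:
  Row 0: "jla"
  Row 1: "kofio"
  Row 2: "of"
First row length: 3

3


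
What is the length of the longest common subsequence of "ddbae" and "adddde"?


LCS of "ddbae" and "adddde"
DP table:
           a    d    d    d    d    e
      0    0    0    0    0    0    0
  d   0    0    1    1    1    1    1
  d   0    0    1    2    2    2    2
  b   0    0    1    2    2    2    2
  a   0    1    1    2    2    2    2
  e   0    1    1    2    2    2    3
LCS length = dp[5][6] = 3

3


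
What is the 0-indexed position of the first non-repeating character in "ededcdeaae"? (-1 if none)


Input: ededcdeaae
Character frequencies:
  'a': 2
  'c': 1
  'd': 3
  'e': 4
Scanning left to right for freq == 1:
  Position 0 ('e'): freq=4, skip
  Position 1 ('d'): freq=3, skip
  Position 2 ('e'): freq=4, skip
  Position 3 ('d'): freq=3, skip
  Position 4 ('c'): unique! => answer = 4

4


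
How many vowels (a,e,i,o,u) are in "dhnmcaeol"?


Input: dhnmcaeol
Checking each character:
  'd' at position 0: consonant
  'h' at position 1: consonant
  'n' at position 2: consonant
  'm' at position 3: consonant
  'c' at position 4: consonant
  'a' at position 5: vowel (running total: 1)
  'e' at position 6: vowel (running total: 2)
  'o' at position 7: vowel (running total: 3)
  'l' at position 8: consonant
Total vowels: 3

3


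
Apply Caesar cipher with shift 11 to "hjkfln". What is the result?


Caesar cipher: shift "hjkfln" by 11
  'h' (pos 7) + 11 = pos 18 = 's'
  'j' (pos 9) + 11 = pos 20 = 'u'
  'k' (pos 10) + 11 = pos 21 = 'v'
  'f' (pos 5) + 11 = pos 16 = 'q'
  'l' (pos 11) + 11 = pos 22 = 'w'
  'n' (pos 13) + 11 = pos 24 = 'y'
Result: suvqwy

suvqwy


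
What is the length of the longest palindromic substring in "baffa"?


Input: "baffa"
Checking substrings for palindromes:
  [1:5] "affa" (len 4) => palindrome
  [2:4] "ff" (len 2) => palindrome
Longest palindromic substring: "affa" with length 4

4


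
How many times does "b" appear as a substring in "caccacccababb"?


Searching for "b" in "caccacccababb"
Scanning each position:
  Position 0: "c" => no
  Position 1: "a" => no
  Position 2: "c" => no
  Position 3: "c" => no
  Position 4: "a" => no
  Position 5: "c" => no
  Position 6: "c" => no
  Position 7: "c" => no
  Position 8: "a" => no
  Position 9: "b" => MATCH
  Position 10: "a" => no
  Position 11: "b" => MATCH
  Position 12: "b" => MATCH
Total occurrences: 3

3


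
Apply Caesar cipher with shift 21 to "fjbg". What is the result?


Caesar cipher: shift "fjbg" by 21
  'f' (pos 5) + 21 = pos 0 = 'a'
  'j' (pos 9) + 21 = pos 4 = 'e'
  'b' (pos 1) + 21 = pos 22 = 'w'
  'g' (pos 6) + 21 = pos 1 = 'b'
Result: aewb

aewb


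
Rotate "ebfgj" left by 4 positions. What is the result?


Input: "ebfgj", rotate left by 4
First 4 characters: "ebfg"
Remaining characters: "j"
Concatenate remaining + first: "j" + "ebfg" = "jebfg"

jebfg


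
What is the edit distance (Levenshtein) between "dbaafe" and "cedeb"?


Computing edit distance: "dbaafe" -> "cedeb"
DP table:
           c    e    d    e    b
      0    1    2    3    4    5
  d   1    1    2    2    3    4
  b   2    2    2    3    3    3
  a   3    3    3    3    4    4
  a   4    4    4    4    4    5
  f   5    5    5    5    5    5
  e   6    6    5    6    5    6
Edit distance = dp[6][5] = 6

6


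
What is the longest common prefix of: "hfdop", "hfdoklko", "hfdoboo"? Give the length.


Words: hfdop, hfdoklko, hfdoboo
  Position 0: all 'h' => match
  Position 1: all 'f' => match
  Position 2: all 'd' => match
  Position 3: all 'o' => match
  Position 4: ('p', 'k', 'b') => mismatch, stop
LCP = "hfdo" (length 4)

4


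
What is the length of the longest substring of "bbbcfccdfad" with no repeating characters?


Input: "bbbcfccdfad"
Sliding window (track last position of each char):
  Position 0 ('b'): window [0,0] length 1 -- new best
  Position 1 ('b'): repeat (last at 0), move window start to 1
  Position 1 ('b'): window [1,1] length 1
  Position 2 ('b'): repeat (last at 1), move window start to 2
  Position 2 ('b'): window [2,2] length 1
  Position 3 ('c'): window [2,3] length 2 -- new best
  Position 4 ('f'): window [2,4] length 3 -- new best
  Position 5 ('c'): repeat (last at 3), move window start to 4
  Position 5 ('c'): window [4,5] length 2
  Position 6 ('c'): repeat (last at 5), move window start to 6
  Position 6 ('c'): window [6,6] length 1
  Position 7 ('d'): window [6,7] length 2
  Position 8 ('f'): window [6,8] length 3
  Position 9 ('a'): window [6,9] length 4 -- new best
  Position 10 ('d'): repeat (last at 7), move window start to 8
  Position 10 ('d'): window [8,10] length 3
Longest substring with no repeats: "cdfa" with length 4

4


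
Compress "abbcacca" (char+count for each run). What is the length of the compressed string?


Input: abbcacca
Runs:
  'a' x 1 => "a1"
  'b' x 2 => "b2"
  'c' x 1 => "c1"
  'a' x 1 => "a1"
  'c' x 2 => "c2"
  'a' x 1 => "a1"
Compressed: "a1b2c1a1c2a1"
Compressed length: 12

12


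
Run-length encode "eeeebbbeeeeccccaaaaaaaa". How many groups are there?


Input: eeeebbbeeeeccccaaaaaaaa
Scanning for consecutive runs:
  Group 1: 'e' x 4 (positions 0-3)
  Group 2: 'b' x 3 (positions 4-6)
  Group 3: 'e' x 4 (positions 7-10)
  Group 4: 'c' x 4 (positions 11-14)
  Group 5: 'a' x 8 (positions 15-22)
Total groups: 5

5


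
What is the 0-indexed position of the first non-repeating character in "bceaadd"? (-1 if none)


Input: bceaadd
Character frequencies:
  'a': 2
  'b': 1
  'c': 1
  'd': 2
  'e': 1
Scanning left to right for freq == 1:
  Position 0 ('b'): unique! => answer = 0

0


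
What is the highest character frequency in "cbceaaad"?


Input: cbceaaad
Character counts:
  'a': 3
  'b': 1
  'c': 2
  'd': 1
  'e': 1
Maximum frequency: 3

3


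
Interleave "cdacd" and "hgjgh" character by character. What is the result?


Interleaving "cdacd" and "hgjgh":
  Position 0: 'c' from first, 'h' from second => "ch"
  Position 1: 'd' from first, 'g' from second => "dg"
  Position 2: 'a' from first, 'j' from second => "aj"
  Position 3: 'c' from first, 'g' from second => "cg"
  Position 4: 'd' from first, 'h' from second => "dh"
Result: chdgajcgdh

chdgajcgdh


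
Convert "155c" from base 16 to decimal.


Input: "155c" in base 16
Positional expansion:
  Digit '1' (value 1) x 16^3 = 4096
  Digit '5' (value 5) x 16^2 = 1280
  Digit '5' (value 5) x 16^1 = 80
  Digit 'c' (value 12) x 16^0 = 12
Sum = 5468

5468


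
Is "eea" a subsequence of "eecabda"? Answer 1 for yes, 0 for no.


Check if "eea" is a subsequence of "eecabda"
Greedy scan:
  Position 0 ('e'): matches sub[0] = 'e'
  Position 1 ('e'): matches sub[1] = 'e'
  Position 2 ('c'): no match needed
  Position 3 ('a'): matches sub[2] = 'a'
  Position 4 ('b'): no match needed
  Position 5 ('d'): no match needed
  Position 6 ('a'): no match needed
All 3 characters matched => is a subsequence

1


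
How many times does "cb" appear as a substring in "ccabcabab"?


Searching for "cb" in "ccabcabab"
Scanning each position:
  Position 0: "cc" => no
  Position 1: "ca" => no
  Position 2: "ab" => no
  Position 3: "bc" => no
  Position 4: "ca" => no
  Position 5: "ab" => no
  Position 6: "ba" => no
  Position 7: "ab" => no
Total occurrences: 0

0


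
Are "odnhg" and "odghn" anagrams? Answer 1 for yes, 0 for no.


Strings: "odnhg", "odghn"
Sorted first:  dghno
Sorted second: dghno
Sorted forms match => anagrams

1


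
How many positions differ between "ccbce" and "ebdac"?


Comparing "ccbce" and "ebdac" position by position:
  Position 0: 'c' vs 'e' => DIFFER
  Position 1: 'c' vs 'b' => DIFFER
  Position 2: 'b' vs 'd' => DIFFER
  Position 3: 'c' vs 'a' => DIFFER
  Position 4: 'e' vs 'c' => DIFFER
Positions that differ: 5

5


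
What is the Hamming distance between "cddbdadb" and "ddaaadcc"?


Comparing "cddbdadb" and "ddaaadcc" position by position:
  Position 0: 'c' vs 'd' => differ
  Position 1: 'd' vs 'd' => same
  Position 2: 'd' vs 'a' => differ
  Position 3: 'b' vs 'a' => differ
  Position 4: 'd' vs 'a' => differ
  Position 5: 'a' vs 'd' => differ
  Position 6: 'd' vs 'c' => differ
  Position 7: 'b' vs 'c' => differ
Total differences (Hamming distance): 7

7


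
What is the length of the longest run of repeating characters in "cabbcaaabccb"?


Input: "cabbcaaabccb"
Scanning for longest run:
  Position 1 ('a'): new char, reset run to 1
  Position 2 ('b'): new char, reset run to 1
  Position 3 ('b'): continues run of 'b', length=2
  Position 4 ('c'): new char, reset run to 1
  Position 5 ('a'): new char, reset run to 1
  Position 6 ('a'): continues run of 'a', length=2
  Position 7 ('a'): continues run of 'a', length=3
  Position 8 ('b'): new char, reset run to 1
  Position 9 ('c'): new char, reset run to 1
  Position 10 ('c'): continues run of 'c', length=2
  Position 11 ('b'): new char, reset run to 1
Longest run: 'a' with length 3

3


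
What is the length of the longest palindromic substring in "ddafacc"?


Input: "ddafacc"
Checking substrings for palindromes:
  [2:5] "afa" (len 3) => palindrome
  [0:2] "dd" (len 2) => palindrome
  [5:7] "cc" (len 2) => palindrome
Longest palindromic substring: "afa" with length 3

3


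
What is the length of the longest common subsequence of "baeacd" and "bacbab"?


LCS of "baeacd" and "bacbab"
DP table:
           b    a    c    b    a    b
      0    0    0    0    0    0    0
  b   0    1    1    1    1    1    1
  a   0    1    2    2    2    2    2
  e   0    1    2    2    2    2    2
  a   0    1    2    2    2    3    3
  c   0    1    2    3    3    3    3
  d   0    1    2    3    3    3    3
LCS length = dp[6][6] = 3

3


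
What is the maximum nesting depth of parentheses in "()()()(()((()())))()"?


Input: "()()()(()((()())))()"
Tracking depth:
  Position 0 '(': depth becomes 1
  Position 1 ')': depth becomes 0
  Position 2 '(': depth becomes 1
  Position 3 ')': depth becomes 0
  Position 4 '(': depth becomes 1
  Position 5 ')': depth becomes 0
  Position 6 '(': depth becomes 1
  Position 7 '(': depth becomes 2
  Position 8 ')': depth becomes 1
  Position 9 '(': depth becomes 2
  Position 10 '(': depth becomes 3
  Position 11 '(': depth becomes 4
  Position 12 ')': depth becomes 3
  Position 13 '(': depth becomes 4
  Position 14 ')': depth becomes 3
  Position 15 ')': depth becomes 2
  Position 16 ')': depth becomes 1
  Position 17 ')': depth becomes 0
  Position 18 '(': depth becomes 1
  Position 19 ')': depth becomes 0
Maximum depth reached: 4

4


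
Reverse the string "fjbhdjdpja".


Input: fjbhdjdpja
Reading characters right to left:
  Position 9: 'a'
  Position 8: 'j'
  Position 7: 'p'
  Position 6: 'd'
  Position 5: 'j'
  Position 4: 'd'
  Position 3: 'h'
  Position 2: 'b'
  Position 1: 'j'
  Position 0: 'f'
Reversed: ajpdjdhbjf

ajpdjdhbjf


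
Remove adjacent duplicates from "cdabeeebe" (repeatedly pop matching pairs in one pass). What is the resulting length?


Input: cdabeeebe
Stack-based adjacent duplicate removal:
  Read 'c': push. Stack: c
  Read 'd': push. Stack: cd
  Read 'a': push. Stack: cda
  Read 'b': push. Stack: cdab
  Read 'e': push. Stack: cdabe
  Read 'e': matches stack top 'e' => pop. Stack: cdab
  Read 'e': push. Stack: cdabe
  Read 'b': push. Stack: cdabeb
  Read 'e': push. Stack: cdabebe
Final stack: "cdabebe" (length 7)

7


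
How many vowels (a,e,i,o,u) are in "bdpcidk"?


Input: bdpcidk
Checking each character:
  'b' at position 0: consonant
  'd' at position 1: consonant
  'p' at position 2: consonant
  'c' at position 3: consonant
  'i' at position 4: vowel (running total: 1)
  'd' at position 5: consonant
  'k' at position 6: consonant
Total vowels: 1

1


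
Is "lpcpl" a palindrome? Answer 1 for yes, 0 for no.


Input: lpcpl
Reversed: lpcpl
  Compare pos 0 ('l') with pos 4 ('l'): match
  Compare pos 1 ('p') with pos 3 ('p'): match
Result: palindrome

1


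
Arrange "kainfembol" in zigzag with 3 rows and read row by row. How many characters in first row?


Zigzag "kainfembol" into 3 rows:
Placing characters:
  'k' => row 0
  'a' => row 1
  'i' => row 2
  'n' => row 1
  'f' => row 0
  'e' => row 1
  'm' => row 2
  'b' => row 1
  'o' => row 0
  'l' => row 1
Rows:
  Row 0: "kfo"
  Row 1: "anebl"
  Row 2: "im"
First row length: 3

3


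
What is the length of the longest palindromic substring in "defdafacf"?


Input: "defdafacf"
Checking substrings for palindromes:
  [4:7] "afa" (len 3) => palindrome
Longest palindromic substring: "afa" with length 3

3


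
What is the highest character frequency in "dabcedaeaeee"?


Input: dabcedaeaeee
Character counts:
  'a': 3
  'b': 1
  'c': 1
  'd': 2
  'e': 5
Maximum frequency: 5

5


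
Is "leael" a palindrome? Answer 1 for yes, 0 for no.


Input: leael
Reversed: leael
  Compare pos 0 ('l') with pos 4 ('l'): match
  Compare pos 1 ('e') with pos 3 ('e'): match
Result: palindrome

1


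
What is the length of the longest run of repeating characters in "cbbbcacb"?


Input: "cbbbcacb"
Scanning for longest run:
  Position 1 ('b'): new char, reset run to 1
  Position 2 ('b'): continues run of 'b', length=2
  Position 3 ('b'): continues run of 'b', length=3
  Position 4 ('c'): new char, reset run to 1
  Position 5 ('a'): new char, reset run to 1
  Position 6 ('c'): new char, reset run to 1
  Position 7 ('b'): new char, reset run to 1
Longest run: 'b' with length 3

3


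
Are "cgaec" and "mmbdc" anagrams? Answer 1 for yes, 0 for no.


Strings: "cgaec", "mmbdc"
Sorted first:  acceg
Sorted second: bcdmm
Differ at position 0: 'a' vs 'b' => not anagrams

0


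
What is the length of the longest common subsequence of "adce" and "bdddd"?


LCS of "adce" and "bdddd"
DP table:
           b    d    d    d    d
      0    0    0    0    0    0
  a   0    0    0    0    0    0
  d   0    0    1    1    1    1
  c   0    0    1    1    1    1
  e   0    0    1    1    1    1
LCS length = dp[4][5] = 1

1


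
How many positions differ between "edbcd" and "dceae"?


Comparing "edbcd" and "dceae" position by position:
  Position 0: 'e' vs 'd' => DIFFER
  Position 1: 'd' vs 'c' => DIFFER
  Position 2: 'b' vs 'e' => DIFFER
  Position 3: 'c' vs 'a' => DIFFER
  Position 4: 'd' vs 'e' => DIFFER
Positions that differ: 5

5


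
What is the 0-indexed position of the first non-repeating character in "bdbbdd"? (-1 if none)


Input: bdbbdd
Character frequencies:
  'b': 3
  'd': 3
Scanning left to right for freq == 1:
  Position 0 ('b'): freq=3, skip
  Position 1 ('d'): freq=3, skip
  Position 2 ('b'): freq=3, skip
  Position 3 ('b'): freq=3, skip
  Position 4 ('d'): freq=3, skip
  Position 5 ('d'): freq=3, skip
  No unique character found => answer = -1

-1


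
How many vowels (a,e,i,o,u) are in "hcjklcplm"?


Input: hcjklcplm
Checking each character:
  'h' at position 0: consonant
  'c' at position 1: consonant
  'j' at position 2: consonant
  'k' at position 3: consonant
  'l' at position 4: consonant
  'c' at position 5: consonant
  'p' at position 6: consonant
  'l' at position 7: consonant
  'm' at position 8: consonant
Total vowels: 0

0


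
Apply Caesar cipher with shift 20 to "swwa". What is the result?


Caesar cipher: shift "swwa" by 20
  's' (pos 18) + 20 = pos 12 = 'm'
  'w' (pos 22) + 20 = pos 16 = 'q'
  'w' (pos 22) + 20 = pos 16 = 'q'
  'a' (pos 0) + 20 = pos 20 = 'u'
Result: mqqu

mqqu
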